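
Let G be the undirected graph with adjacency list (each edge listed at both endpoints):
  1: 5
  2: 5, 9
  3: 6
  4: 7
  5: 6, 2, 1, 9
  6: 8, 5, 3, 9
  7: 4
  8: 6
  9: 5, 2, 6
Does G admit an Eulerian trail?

Degrees: 1:1, 2:2, 3:1, 4:1, 5:4, 6:4, 7:1, 8:1, 9:3
Odd-degree vertices: 1, 3, 4, 7, 8, 9 (6 total).
An Eulerian trail requires 0 or 2 odd-degree vertices; here there are 6.

No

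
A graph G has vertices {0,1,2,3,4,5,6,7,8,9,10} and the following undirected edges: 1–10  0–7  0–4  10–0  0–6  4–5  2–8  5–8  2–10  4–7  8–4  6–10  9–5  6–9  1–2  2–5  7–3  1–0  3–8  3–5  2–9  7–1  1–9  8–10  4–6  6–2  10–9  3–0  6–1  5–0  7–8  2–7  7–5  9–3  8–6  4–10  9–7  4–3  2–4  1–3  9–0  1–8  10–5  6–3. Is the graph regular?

Degrees: 0:8, 1:8, 2:8, 3:8, 4:8, 5:8, 6:8, 7:8, 8:8, 9:8, 10:8
Every vertex has degree 8, so the graph is 8-regular.

Yes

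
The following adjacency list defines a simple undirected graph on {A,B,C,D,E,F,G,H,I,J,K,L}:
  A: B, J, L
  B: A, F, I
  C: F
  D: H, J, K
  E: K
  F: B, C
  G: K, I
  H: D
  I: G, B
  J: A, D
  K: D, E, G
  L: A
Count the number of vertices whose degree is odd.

Degrees: A:3, B:3, C:1, D:3, E:1, F:2, G:2, H:1, I:2, J:2, K:3, L:1
Odd-degree vertices: A, B, C, D, E, H, K, L.

8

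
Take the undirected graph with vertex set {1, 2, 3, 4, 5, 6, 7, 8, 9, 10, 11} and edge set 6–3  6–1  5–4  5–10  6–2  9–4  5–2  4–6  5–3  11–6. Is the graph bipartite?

Partition the vertices as {5, 6, 7, 8, 9} vs {1, 2, 3, 4, 10, 11}. Each listed edge has one endpoint in each part, so the graph is bipartite.

Yes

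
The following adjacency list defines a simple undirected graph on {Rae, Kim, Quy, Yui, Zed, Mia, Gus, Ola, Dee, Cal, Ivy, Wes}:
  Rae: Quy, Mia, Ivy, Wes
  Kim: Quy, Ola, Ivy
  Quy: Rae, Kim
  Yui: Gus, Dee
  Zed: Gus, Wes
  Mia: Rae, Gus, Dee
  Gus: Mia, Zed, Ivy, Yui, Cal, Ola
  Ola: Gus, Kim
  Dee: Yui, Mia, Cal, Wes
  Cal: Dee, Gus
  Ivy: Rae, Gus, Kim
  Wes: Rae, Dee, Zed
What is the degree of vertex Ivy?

3

Neighbors of Ivy: Rae, Kim, Gus.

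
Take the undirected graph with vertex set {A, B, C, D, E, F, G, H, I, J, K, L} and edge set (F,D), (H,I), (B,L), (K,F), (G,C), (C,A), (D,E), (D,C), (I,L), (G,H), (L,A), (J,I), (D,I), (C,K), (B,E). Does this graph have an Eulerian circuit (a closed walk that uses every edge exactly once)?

No

Degrees: A:2, B:2, C:4, D:4, E:2, F:2, G:2, H:2, I:4, J:1, K:2, L:3
Vertices with odd degree: J, L. An Eulerian circuit requires all degrees even.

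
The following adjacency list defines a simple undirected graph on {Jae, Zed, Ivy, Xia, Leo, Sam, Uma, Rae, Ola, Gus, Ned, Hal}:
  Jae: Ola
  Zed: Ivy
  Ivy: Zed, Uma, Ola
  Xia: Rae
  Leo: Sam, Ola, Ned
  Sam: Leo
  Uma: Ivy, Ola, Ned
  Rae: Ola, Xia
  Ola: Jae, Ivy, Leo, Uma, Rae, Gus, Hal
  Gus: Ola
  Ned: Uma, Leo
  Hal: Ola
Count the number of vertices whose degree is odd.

Degrees: Jae:1, Zed:1, Ivy:3, Xia:1, Leo:3, Sam:1, Uma:3, Rae:2, Ola:7, Gus:1, Ned:2, Hal:1
Odd-degree vertices: Jae, Zed, Ivy, Xia, Leo, Sam, Uma, Ola, Gus, Hal.

10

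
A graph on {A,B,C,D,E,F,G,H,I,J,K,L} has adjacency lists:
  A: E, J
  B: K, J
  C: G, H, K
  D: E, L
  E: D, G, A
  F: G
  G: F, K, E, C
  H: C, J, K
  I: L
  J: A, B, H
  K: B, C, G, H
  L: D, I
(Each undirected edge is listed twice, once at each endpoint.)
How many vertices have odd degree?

6

Degrees: A:2, B:2, C:3, D:2, E:3, F:1, G:4, H:3, I:1, J:3, K:4, L:2
Odd-degree vertices: C, E, F, H, I, J.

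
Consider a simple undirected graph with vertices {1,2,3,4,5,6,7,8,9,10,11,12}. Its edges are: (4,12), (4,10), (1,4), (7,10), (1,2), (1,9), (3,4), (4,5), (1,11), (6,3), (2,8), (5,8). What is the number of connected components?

Component: {1, 2, 3, 4, 5, 6, 7, 8, 9, 10, 11, 12}

1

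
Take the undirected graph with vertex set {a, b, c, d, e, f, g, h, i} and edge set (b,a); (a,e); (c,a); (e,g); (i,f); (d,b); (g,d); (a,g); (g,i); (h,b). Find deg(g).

4

Neighbors of g: a, d, e, i.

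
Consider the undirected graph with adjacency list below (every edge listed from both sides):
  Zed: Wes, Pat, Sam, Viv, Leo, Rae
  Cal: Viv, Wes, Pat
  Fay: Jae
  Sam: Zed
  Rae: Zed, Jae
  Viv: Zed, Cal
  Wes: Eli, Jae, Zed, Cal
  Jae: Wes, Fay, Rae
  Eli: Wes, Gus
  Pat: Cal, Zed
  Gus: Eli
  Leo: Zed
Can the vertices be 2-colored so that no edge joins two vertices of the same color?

Partition the vertices as {Fay, Sam, Rae, Viv, Wes, Pat, Gus, Leo} vs {Zed, Cal, Jae, Eli}. Each listed edge has one endpoint in each part, so the graph is bipartite.

Yes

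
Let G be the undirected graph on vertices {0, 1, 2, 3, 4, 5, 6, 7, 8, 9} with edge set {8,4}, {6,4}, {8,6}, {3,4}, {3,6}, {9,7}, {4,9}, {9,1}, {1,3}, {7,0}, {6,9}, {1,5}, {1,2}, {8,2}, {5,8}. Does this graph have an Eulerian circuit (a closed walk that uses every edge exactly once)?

Degrees: 0:1, 1:4, 2:2, 3:3, 4:4, 5:2, 6:4, 7:2, 8:4, 9:4
Vertices with odd degree: 0, 3. An Eulerian circuit requires all degrees even.

No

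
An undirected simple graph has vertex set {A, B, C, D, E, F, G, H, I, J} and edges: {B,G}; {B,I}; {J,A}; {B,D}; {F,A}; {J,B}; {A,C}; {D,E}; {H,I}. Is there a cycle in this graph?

No

The graph has 10 vertices, 9 edges, and 1 connected component.
A forest on 10 vertices with 1 component has exactly 9 edges, which matches — so no cycle.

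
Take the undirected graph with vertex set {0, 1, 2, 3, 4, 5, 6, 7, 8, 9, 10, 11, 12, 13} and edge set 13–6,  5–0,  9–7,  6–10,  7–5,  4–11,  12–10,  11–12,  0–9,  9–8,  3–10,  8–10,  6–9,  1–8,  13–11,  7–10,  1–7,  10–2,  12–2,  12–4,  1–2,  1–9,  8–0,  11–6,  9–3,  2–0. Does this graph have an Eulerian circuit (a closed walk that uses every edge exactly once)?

Degrees: 0:4, 1:4, 2:4, 3:2, 4:2, 5:2, 6:4, 7:4, 8:4, 9:6, 10:6, 11:4, 12:4, 13:2
Every vertex has even degree and the edges form a single connected piece, so an Eulerian circuit exists.

Yes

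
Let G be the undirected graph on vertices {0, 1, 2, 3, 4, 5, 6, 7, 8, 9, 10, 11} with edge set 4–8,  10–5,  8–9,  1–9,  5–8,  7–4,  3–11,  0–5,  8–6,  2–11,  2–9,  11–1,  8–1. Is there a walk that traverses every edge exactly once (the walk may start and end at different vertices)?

No

Degrees: 0:1, 1:3, 2:2, 3:1, 4:2, 5:3, 6:1, 7:1, 8:5, 9:3, 10:1, 11:3
Odd-degree vertices: 0, 1, 3, 5, 6, 7, 8, 9, 10, 11 (10 total).
With 10 odd-degree vertices (more than two), no single trail can use every edge.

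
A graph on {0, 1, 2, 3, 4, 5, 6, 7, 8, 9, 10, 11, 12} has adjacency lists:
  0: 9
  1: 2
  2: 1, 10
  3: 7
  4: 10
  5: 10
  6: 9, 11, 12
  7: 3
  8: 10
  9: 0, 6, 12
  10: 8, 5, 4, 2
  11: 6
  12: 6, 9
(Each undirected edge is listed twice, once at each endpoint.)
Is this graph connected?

Component: {3, 7}
Component: {0, 6, 9, 11, 12}
Component: {1, 2, 4, 5, 8, 10}
There are 3 separate components, so the graph is not connected.

No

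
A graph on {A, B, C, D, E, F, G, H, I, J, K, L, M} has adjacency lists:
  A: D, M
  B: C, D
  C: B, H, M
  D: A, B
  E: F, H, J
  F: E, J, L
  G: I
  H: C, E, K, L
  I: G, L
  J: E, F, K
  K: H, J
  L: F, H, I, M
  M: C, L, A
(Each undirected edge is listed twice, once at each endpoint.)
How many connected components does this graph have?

1

Component: {A, B, C, D, E, F, G, H, I, J, K, L, M}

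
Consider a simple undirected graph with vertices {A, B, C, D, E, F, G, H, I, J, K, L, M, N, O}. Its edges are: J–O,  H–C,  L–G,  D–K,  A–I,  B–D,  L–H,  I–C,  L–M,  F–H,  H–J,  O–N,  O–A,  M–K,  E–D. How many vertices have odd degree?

Degrees: A:2, B:1, C:2, D:3, E:1, F:1, G:1, H:4, I:2, J:2, K:2, L:3, M:2, N:1, O:3
Odd-degree vertices: B, D, E, F, G, L, N, O.

8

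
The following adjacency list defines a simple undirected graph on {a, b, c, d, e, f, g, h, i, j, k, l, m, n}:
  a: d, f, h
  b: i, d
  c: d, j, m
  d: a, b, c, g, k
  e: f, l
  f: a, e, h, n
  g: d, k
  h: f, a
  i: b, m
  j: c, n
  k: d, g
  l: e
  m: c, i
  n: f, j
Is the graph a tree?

|V| = 14, |E| = 17.
A tree on 14 vertices has exactly 13 edges; this graph has 17, so it contains a cycle and is not a tree.

No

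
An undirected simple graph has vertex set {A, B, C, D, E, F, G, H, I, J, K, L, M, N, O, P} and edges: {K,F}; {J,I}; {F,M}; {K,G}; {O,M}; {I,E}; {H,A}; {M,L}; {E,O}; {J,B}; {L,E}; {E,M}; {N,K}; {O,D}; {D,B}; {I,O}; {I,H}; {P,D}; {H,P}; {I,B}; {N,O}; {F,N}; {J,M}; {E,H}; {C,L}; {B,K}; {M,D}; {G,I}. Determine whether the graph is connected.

Yes

Starting from A and exploring outward reaches every vertex (A, H, E, I, P, O, L, M, G, B, J, D, N, C, F, K); the graph is connected.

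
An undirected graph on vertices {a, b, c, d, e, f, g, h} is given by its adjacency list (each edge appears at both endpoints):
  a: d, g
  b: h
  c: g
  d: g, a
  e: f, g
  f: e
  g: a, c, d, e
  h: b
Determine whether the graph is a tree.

|V| = 8, |E| = 7.
It is not connected, so it is not a tree.

No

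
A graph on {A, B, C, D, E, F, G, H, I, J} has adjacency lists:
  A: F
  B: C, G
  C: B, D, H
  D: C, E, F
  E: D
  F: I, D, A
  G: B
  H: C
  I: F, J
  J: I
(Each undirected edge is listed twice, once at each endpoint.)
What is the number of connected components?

Component: {A, B, C, D, E, F, G, H, I, J}

1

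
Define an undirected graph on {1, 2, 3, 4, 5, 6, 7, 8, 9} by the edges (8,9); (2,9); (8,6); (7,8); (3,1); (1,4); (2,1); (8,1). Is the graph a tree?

No

The graph has 9 vertices and 8 edges.
It splits into 2 components, so it cannot be a tree.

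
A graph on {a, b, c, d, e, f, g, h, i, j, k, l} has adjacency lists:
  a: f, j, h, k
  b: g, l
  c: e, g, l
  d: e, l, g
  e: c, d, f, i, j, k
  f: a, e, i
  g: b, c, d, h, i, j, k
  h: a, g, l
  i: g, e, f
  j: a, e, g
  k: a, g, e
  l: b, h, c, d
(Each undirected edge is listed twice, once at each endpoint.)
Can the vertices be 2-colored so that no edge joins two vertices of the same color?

i-f-e-i is an odd cycle (length 3), and a bipartite graph can contain only even cycles.

No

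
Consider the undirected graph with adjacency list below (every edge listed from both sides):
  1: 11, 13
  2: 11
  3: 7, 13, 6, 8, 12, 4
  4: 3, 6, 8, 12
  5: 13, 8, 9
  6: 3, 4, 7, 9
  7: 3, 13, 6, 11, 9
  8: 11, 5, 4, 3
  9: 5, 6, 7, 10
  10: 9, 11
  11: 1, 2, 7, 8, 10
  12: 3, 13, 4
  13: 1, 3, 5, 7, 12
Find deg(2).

Neighbors of 2: 11.

1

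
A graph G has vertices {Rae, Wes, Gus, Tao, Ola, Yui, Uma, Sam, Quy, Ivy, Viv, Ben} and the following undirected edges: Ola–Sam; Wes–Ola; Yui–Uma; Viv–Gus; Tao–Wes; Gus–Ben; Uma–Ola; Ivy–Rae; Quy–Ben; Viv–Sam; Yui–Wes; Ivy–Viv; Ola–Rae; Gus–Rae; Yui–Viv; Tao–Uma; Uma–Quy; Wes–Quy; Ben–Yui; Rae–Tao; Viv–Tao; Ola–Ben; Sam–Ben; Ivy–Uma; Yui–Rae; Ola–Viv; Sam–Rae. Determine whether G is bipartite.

No

Ola-Sam-Ben-Ola is an odd cycle (length 3), and a bipartite graph can contain only even cycles.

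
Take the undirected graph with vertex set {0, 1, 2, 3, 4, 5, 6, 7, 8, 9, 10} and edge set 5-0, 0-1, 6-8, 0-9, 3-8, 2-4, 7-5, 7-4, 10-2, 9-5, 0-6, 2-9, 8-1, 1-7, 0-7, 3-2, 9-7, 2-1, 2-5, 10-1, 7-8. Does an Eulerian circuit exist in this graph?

No

Degrees: 0:5, 1:5, 2:6, 3:2, 4:2, 5:4, 6:2, 7:6, 8:4, 9:4, 10:2
0, 1 have odd degree; an Eulerian circuit needs every degree to be even, so none exists.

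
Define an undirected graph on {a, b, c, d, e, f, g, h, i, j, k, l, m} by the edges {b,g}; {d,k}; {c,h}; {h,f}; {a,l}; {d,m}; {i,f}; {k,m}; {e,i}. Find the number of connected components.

Component: {j}
Component: {a, l}
Component: {b, g}
Component: {d, k, m}
Component: {c, e, f, h, i}

5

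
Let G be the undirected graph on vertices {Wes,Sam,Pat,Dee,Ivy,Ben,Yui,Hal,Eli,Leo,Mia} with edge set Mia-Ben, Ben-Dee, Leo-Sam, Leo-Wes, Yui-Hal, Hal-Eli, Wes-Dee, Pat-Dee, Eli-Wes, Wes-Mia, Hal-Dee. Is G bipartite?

Color {Dee, Ivy, Yui, Eli, Leo, Mia} black and {Wes, Sam, Pat, Ben, Hal} white. No edge joins two same-colored vertices, so the graph is bipartite.

Yes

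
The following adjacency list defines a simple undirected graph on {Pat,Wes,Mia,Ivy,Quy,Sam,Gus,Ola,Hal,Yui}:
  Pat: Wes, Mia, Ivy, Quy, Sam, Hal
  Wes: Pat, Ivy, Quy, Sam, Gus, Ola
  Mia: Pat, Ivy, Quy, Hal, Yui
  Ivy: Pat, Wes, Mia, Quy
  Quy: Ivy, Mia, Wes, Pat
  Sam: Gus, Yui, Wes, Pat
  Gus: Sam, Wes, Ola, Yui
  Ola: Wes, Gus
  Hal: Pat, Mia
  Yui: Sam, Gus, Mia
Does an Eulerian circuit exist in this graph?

Degrees: Pat:6, Wes:6, Mia:5, Ivy:4, Quy:4, Sam:4, Gus:4, Ola:2, Hal:2, Yui:3
Vertices with odd degree: Mia, Yui. An Eulerian circuit requires all degrees even.

No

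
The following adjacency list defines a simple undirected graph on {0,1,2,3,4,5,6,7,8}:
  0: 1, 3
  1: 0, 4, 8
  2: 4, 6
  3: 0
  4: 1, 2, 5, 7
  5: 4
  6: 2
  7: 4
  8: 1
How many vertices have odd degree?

Degrees: 0:2, 1:3, 2:2, 3:1, 4:4, 5:1, 6:1, 7:1, 8:1
Odd-degree vertices: 1, 3, 5, 6, 7, 8.

6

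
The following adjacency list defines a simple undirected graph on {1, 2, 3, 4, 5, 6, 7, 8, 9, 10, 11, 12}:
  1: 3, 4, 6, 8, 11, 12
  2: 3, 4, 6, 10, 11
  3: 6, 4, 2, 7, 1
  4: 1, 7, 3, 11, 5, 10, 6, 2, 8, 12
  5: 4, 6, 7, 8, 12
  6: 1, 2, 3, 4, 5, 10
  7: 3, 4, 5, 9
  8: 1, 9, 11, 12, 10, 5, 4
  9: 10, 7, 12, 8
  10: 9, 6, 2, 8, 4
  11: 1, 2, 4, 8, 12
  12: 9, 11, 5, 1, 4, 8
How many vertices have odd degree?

6

Degrees: 1:6, 2:5, 3:5, 4:10, 5:5, 6:6, 7:4, 8:7, 9:4, 10:5, 11:5, 12:6
Odd-degree vertices: 2, 3, 5, 8, 10, 11.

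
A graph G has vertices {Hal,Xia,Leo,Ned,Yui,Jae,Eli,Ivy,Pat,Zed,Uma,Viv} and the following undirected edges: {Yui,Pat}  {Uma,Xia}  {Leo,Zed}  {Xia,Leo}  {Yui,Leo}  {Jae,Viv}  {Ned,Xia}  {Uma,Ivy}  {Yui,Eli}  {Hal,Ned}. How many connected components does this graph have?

2

Component: {Jae, Viv}
Component: {Hal, Xia, Leo, Ned, Yui, Eli, Ivy, Pat, Zed, Uma}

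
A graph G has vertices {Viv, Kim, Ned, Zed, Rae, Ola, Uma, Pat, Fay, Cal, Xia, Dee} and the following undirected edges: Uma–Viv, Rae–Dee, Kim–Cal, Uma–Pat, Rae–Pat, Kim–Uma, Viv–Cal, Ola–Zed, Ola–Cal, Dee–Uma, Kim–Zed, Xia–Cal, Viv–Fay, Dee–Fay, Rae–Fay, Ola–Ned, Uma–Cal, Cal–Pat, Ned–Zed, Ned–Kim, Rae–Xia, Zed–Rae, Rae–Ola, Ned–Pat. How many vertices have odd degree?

4

Degrees: Viv:3, Kim:4, Ned:4, Zed:4, Rae:6, Ola:4, Uma:5, Pat:4, Fay:3, Cal:6, Xia:2, Dee:3
Odd-degree vertices: Viv, Uma, Fay, Dee.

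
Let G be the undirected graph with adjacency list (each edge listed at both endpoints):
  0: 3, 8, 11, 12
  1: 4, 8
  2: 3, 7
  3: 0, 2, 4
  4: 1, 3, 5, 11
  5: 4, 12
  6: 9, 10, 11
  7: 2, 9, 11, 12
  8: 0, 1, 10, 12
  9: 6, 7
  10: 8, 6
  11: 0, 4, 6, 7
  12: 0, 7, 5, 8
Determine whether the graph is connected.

Starting from 0 and exploring outward reaches every vertex (0, 11, 8, 12, 3, 4, 6, 7, 1, 10, 5, 2, 9); the graph is connected.

Yes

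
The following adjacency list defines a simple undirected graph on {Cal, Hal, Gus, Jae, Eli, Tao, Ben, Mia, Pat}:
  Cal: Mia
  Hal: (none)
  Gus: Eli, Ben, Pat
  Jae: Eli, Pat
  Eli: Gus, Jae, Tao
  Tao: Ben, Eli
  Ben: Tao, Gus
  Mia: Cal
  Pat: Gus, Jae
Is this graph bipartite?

Color {Hal, Eli, Ben, Mia, Pat} black and {Cal, Gus, Jae, Tao} white. No edge joins two same-colored vertices, so the graph is bipartite.

Yes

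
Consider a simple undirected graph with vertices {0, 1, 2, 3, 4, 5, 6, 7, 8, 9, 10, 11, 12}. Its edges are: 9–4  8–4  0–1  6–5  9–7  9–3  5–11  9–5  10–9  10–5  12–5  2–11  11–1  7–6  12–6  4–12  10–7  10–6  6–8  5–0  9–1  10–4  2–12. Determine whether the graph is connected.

Yes

Starting from 0 and exploring outward reaches every vertex (0, 1, 5, 11, 9, 12, 6, 10, 2, 3, 7, 4, 8); the graph is connected.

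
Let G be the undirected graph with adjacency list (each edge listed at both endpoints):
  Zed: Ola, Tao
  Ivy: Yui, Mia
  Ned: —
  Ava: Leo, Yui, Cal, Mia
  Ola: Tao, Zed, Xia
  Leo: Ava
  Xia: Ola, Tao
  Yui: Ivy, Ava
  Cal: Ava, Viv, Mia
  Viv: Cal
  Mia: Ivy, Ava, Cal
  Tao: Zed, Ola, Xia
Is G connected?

No

Component: {Ned}
Component: {Zed, Ola, Xia, Tao}
Component: {Ivy, Ava, Leo, Yui, Cal, Viv, Mia}
No edge joins these 3 groups, so the graph is disconnected.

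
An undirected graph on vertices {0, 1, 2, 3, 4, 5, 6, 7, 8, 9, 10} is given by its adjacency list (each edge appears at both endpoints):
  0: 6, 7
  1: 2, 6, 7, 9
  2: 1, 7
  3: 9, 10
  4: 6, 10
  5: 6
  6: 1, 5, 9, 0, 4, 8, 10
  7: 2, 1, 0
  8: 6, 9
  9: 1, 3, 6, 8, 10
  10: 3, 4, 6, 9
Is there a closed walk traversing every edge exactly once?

No

Degrees: 0:2, 1:4, 2:2, 3:2, 4:2, 5:1, 6:7, 7:3, 8:2, 9:5, 10:4
5, 6, 7, 9 have odd degree; an Eulerian circuit needs every degree to be even, so none exists.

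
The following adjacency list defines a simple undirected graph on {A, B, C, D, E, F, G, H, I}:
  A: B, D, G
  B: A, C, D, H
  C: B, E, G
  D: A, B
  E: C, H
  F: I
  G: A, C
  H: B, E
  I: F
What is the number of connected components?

Component: {F, I}
Component: {A, B, C, D, E, G, H}

2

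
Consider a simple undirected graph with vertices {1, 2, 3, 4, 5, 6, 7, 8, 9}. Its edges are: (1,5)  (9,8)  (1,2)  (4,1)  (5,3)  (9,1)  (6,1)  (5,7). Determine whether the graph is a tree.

|V| = 9, |E| = 8.
It is connected with exactly 8 edges, hence acyclic — it is a tree.

Yes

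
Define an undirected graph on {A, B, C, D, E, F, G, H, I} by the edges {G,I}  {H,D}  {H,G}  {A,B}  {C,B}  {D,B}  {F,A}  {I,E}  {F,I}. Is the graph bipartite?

The cycle F-A-B-D-H-G-I-F has length 7, which is odd, so the graph is not bipartite.

No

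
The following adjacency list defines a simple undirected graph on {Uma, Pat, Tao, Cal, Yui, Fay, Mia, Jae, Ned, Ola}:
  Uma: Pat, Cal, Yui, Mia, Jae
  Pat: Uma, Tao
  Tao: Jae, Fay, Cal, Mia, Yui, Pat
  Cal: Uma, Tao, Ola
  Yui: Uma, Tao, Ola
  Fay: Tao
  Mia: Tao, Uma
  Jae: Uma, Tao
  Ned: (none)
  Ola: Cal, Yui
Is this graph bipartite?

A valid 2-coloring puts {Pat, Cal, Yui, Fay, Mia, Jae, Ned} on one side and {Uma, Tao, Ola} on the other; every edge crosses between the two sides.

Yes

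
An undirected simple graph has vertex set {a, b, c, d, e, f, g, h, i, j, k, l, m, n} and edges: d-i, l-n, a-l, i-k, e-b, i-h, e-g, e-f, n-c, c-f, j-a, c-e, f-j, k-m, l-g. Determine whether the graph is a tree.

|V| = 14, |E| = 15.
It splits into 2 components, so it cannot be a tree.

No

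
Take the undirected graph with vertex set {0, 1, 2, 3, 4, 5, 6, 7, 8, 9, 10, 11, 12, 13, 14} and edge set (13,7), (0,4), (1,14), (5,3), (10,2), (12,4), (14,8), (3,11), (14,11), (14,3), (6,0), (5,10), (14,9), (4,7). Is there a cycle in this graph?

|V| = 15, |E| = 14, number of components = 2.
Since 14 > 15 - 2, a cycle must exist; for instance 14-3-11-14.

Yes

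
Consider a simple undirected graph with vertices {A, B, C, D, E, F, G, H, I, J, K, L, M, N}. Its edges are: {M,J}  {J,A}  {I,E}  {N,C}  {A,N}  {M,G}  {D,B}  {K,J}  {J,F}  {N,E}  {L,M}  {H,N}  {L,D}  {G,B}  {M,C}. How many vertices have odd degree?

Degrees: A:2, B:2, C:2, D:2, E:2, F:1, G:2, H:1, I:1, J:4, K:1, L:2, M:4, N:4
Odd-degree vertices: F, H, I, K.

4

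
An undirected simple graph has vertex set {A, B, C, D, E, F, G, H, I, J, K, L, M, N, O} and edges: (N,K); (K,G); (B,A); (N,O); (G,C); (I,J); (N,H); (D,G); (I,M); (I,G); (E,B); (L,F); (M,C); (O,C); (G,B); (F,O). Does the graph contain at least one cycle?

The graph has 15 vertices, 16 edges, and 1 connected component.
Since 16 > 15 - 1, a cycle must exist; for instance G-C-O-N-K-G.

Yes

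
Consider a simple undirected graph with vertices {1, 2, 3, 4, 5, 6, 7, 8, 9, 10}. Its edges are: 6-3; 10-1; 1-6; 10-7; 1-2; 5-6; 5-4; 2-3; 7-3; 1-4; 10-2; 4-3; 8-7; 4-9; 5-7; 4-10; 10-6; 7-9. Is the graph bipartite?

2-1-10-2 is an odd cycle (length 3), and a bipartite graph can contain only even cycles.

No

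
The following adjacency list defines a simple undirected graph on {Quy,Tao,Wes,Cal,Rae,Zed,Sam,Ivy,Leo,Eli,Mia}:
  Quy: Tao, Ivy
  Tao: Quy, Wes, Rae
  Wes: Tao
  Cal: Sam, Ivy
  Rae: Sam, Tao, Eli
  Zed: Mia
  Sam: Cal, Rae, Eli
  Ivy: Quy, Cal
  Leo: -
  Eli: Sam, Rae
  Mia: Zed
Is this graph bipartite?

Sam-Rae-Eli-Sam is an odd cycle (length 3), and a bipartite graph can contain only even cycles.

No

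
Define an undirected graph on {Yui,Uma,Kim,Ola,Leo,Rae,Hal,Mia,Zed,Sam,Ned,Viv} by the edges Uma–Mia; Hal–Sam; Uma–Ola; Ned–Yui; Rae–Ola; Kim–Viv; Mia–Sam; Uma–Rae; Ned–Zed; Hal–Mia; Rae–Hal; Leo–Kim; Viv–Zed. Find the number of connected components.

Component: {Yui, Kim, Leo, Zed, Ned, Viv}
Component: {Uma, Ola, Rae, Hal, Mia, Sam}

2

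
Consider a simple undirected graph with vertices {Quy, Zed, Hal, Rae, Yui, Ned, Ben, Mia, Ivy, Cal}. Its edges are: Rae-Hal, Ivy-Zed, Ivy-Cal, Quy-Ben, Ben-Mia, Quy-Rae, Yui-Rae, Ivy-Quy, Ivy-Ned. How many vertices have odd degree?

Degrees: Quy:3, Zed:1, Hal:1, Rae:3, Yui:1, Ned:1, Ben:2, Mia:1, Ivy:4, Cal:1
Odd-degree vertices: Quy, Zed, Hal, Rae, Yui, Ned, Mia, Cal.

8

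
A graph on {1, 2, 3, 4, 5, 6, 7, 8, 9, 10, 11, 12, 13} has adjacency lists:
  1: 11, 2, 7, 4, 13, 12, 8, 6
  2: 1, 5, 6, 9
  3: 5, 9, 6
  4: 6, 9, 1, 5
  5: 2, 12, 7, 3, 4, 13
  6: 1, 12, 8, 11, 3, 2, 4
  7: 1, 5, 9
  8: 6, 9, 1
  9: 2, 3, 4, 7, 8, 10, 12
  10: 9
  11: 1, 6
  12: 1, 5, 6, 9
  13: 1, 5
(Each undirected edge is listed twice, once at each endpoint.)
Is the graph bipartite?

No

The cycle 2-6-1-2 has length 3, which is odd, so the graph is not bipartite.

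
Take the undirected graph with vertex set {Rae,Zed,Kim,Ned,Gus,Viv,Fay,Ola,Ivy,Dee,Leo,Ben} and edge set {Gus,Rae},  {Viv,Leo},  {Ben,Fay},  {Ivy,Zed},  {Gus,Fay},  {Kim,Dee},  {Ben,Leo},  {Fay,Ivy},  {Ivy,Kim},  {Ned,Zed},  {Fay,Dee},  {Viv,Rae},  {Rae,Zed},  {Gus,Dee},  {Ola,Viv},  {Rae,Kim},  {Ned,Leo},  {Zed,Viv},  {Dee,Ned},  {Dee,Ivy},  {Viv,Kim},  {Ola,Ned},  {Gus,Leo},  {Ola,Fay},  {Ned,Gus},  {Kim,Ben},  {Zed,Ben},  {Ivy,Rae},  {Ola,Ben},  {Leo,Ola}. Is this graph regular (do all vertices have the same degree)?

Degrees: Rae:5, Zed:5, Kim:5, Ned:5, Gus:5, Viv:5, Fay:5, Ola:5, Ivy:5, Dee:5, Leo:5, Ben:5
All degrees equal 5; the graph is regular.

Yes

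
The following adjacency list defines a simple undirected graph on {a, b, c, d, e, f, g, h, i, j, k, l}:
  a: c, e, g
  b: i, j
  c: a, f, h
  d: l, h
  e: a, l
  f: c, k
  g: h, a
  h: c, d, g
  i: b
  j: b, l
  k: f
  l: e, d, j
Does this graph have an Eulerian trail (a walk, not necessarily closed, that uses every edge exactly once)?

No

Degrees: a:3, b:2, c:3, d:2, e:2, f:2, g:2, h:3, i:1, j:2, k:1, l:3
Odd-degree vertices: a, c, h, i, k, l (6 total).
An Eulerian trail requires 0 or 2 odd-degree vertices; here there are 6.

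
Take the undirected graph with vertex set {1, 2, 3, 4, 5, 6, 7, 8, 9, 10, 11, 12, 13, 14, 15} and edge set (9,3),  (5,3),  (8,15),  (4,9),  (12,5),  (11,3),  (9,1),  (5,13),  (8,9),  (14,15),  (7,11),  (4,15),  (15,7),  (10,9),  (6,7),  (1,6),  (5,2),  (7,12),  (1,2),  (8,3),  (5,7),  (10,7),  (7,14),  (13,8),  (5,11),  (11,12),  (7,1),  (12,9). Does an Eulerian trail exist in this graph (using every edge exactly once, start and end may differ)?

Degrees: 1:4, 2:2, 3:4, 4:2, 5:6, 6:2, 7:8, 8:4, 9:6, 10:2, 11:4, 12:4, 13:2, 14:2, 15:4
Odd-degree vertices: none (0 total).
The non-isolated vertices are connected and exactly 0 have odd degree, so an Eulerian trail exists.

Yes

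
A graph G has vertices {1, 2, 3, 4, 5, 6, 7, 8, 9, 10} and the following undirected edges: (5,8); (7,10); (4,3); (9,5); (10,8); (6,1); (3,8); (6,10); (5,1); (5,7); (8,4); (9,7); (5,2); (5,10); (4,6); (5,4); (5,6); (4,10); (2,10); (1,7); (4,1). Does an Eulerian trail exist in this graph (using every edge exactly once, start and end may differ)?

Degrees: 1:4, 2:2, 3:2, 4:6, 5:8, 6:4, 7:4, 8:4, 9:2, 10:6
Odd-degree vertices: none (0 total).
With 0 odd-degree vertices and all edges in one connected piece, an Eulerian trail exists.

Yes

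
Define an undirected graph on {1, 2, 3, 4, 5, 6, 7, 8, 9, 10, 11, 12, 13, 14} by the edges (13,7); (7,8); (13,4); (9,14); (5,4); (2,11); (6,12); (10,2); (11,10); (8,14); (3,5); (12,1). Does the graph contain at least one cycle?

|V| = 14, |E| = 12, number of components = 3.
One cycle is 2-11-10-2.

Yes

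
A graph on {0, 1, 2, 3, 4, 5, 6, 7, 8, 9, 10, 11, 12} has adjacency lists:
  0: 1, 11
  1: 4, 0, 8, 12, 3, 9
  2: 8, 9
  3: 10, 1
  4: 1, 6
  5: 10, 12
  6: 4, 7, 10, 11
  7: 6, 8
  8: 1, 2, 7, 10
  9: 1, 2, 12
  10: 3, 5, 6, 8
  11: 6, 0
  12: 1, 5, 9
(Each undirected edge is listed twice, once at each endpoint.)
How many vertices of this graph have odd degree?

Degrees: 0:2, 1:6, 2:2, 3:2, 4:2, 5:2, 6:4, 7:2, 8:4, 9:3, 10:4, 11:2, 12:3
Odd-degree vertices: 9, 12.

2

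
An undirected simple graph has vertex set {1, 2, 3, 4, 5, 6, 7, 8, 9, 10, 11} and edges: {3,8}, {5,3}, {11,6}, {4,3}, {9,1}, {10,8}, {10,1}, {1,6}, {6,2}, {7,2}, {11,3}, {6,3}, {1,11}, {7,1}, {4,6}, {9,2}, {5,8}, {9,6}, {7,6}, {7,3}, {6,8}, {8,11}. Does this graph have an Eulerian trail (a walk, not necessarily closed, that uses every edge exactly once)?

Degrees: 1:5, 2:3, 3:6, 4:2, 5:2, 6:8, 7:4, 8:5, 9:3, 10:2, 11:4
Odd-degree vertices: 1, 2, 8, 9 (4 total).
An Eulerian trail requires 0 or 2 odd-degree vertices; here there are 4.

No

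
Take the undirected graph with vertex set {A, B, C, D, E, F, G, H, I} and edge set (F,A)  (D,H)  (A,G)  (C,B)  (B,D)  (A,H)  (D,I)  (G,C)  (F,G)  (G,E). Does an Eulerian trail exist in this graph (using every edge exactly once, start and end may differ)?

Degrees: A:3, B:2, C:2, D:3, E:1, F:2, G:4, H:2, I:1
Odd-degree vertices: A, D, E, I (4 total).
With 4 odd-degree vertices (more than two), no single trail can use every edge.

No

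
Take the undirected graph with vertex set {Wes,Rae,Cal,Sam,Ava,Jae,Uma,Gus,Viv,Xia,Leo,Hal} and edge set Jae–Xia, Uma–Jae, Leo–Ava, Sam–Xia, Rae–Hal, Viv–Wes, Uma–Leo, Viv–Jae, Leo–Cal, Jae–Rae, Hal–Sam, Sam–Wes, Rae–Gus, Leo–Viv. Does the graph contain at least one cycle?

Yes

|V| = 12, |E| = 14, number of components = 1.
One cycle is Wes-Viv-Jae-Xia-Sam-Wes.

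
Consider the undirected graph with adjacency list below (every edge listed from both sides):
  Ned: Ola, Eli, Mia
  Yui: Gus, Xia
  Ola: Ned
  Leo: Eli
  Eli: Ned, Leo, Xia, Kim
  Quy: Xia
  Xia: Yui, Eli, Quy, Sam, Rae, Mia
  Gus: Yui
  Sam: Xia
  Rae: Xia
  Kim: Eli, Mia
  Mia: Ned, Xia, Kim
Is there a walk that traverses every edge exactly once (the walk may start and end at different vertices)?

No

Degrees: Ned:3, Yui:2, Ola:1, Leo:1, Eli:4, Quy:1, Xia:6, Gus:1, Sam:1, Rae:1, Kim:2, Mia:3
Odd-degree vertices: Ned, Ola, Leo, Quy, Gus, Sam, Rae, Mia (8 total).
With 8 odd-degree vertices (more than two), no single trail can use every edge.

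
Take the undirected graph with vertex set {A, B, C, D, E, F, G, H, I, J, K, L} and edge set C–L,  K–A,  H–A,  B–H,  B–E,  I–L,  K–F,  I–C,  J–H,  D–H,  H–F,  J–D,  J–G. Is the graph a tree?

No

The graph has 12 vertices and 13 edges.
It splits into 2 components, so it cannot be a tree.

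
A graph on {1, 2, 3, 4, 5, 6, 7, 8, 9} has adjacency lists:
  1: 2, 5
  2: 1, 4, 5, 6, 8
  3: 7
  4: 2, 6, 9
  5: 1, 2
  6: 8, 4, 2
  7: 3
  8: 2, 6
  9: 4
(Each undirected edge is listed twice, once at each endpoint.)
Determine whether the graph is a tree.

No

The graph has 9 vertices and 10 edges.
It is not connected, so it is not a tree.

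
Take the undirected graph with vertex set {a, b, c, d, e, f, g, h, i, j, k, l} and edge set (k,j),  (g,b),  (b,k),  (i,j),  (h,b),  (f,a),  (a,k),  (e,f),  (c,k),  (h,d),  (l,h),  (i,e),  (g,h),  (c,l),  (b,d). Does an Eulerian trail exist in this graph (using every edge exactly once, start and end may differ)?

Yes

Degrees: a:2, b:4, c:2, d:2, e:2, f:2, g:2, h:4, i:2, j:2, k:4, l:2
Odd-degree vertices: none (0 total).
With 0 odd-degree vertices and all edges in one connected piece, an Eulerian trail exists.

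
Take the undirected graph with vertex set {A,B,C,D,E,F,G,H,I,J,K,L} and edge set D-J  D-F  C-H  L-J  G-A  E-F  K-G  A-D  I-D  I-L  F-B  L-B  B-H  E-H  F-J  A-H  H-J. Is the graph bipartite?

No

J-F-D-J is an odd cycle (length 3), and a bipartite graph can contain only even cycles.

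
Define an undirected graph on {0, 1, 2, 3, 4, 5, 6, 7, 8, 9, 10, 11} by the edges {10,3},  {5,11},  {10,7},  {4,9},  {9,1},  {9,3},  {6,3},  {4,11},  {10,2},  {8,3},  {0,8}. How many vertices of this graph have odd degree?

8

Degrees: 0:1, 1:1, 2:1, 3:4, 4:2, 5:1, 6:1, 7:1, 8:2, 9:3, 10:3, 11:2
Odd-degree vertices: 0, 1, 2, 5, 6, 7, 9, 10.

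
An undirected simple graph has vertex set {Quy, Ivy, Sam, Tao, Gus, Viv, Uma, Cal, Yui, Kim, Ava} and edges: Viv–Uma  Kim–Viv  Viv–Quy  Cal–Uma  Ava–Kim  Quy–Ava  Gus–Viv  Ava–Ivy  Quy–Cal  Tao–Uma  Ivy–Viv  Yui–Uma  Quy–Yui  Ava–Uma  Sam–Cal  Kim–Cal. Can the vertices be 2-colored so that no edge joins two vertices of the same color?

Yes

Color {Tao, Viv, Cal, Yui, Ava} black and {Quy, Ivy, Sam, Gus, Uma, Kim} white. No edge joins two same-colored vertices, so the graph is bipartite.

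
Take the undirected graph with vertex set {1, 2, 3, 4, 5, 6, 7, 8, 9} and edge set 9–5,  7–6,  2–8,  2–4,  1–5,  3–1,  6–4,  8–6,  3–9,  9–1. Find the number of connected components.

2

Component: {1, 3, 5, 9}
Component: {2, 4, 6, 7, 8}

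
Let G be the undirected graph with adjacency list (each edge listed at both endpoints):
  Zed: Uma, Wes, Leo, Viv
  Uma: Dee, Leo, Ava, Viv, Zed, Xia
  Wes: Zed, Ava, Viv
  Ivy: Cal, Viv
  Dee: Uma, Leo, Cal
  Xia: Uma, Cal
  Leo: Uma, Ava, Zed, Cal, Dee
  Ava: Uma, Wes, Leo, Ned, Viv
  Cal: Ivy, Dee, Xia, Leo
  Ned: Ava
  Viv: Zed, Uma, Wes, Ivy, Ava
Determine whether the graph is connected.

Yes

Starting from Zed and exploring outward reaches every vertex (Zed, Viv, Wes, Uma, Leo, Ava, Ivy, Dee, Xia, Cal, Ned); the graph is connected.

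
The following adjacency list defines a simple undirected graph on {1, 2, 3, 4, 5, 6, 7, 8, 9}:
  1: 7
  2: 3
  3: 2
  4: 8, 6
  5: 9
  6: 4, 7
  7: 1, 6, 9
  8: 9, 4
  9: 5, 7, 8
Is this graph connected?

No

Component: {2, 3}
Component: {1, 4, 5, 6, 7, 8, 9}
No edge joins these 2 groups, so the graph is disconnected.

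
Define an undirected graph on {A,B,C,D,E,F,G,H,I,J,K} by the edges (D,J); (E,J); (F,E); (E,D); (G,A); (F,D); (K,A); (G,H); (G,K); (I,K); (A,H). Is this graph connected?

No

Component: {B}
Component: {C}
Component: {D, E, F, J}
Component: {A, G, H, I, K}
No edge joins these 4 groups, so the graph is disconnected.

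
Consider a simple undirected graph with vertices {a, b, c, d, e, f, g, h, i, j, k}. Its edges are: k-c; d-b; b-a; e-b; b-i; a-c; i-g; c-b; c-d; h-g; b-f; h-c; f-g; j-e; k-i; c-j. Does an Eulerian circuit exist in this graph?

Degrees: a:2, b:6, c:6, d:2, e:2, f:2, g:3, h:2, i:3, j:2, k:2
g, i have odd degree; an Eulerian circuit needs every degree to be even, so none exists.

No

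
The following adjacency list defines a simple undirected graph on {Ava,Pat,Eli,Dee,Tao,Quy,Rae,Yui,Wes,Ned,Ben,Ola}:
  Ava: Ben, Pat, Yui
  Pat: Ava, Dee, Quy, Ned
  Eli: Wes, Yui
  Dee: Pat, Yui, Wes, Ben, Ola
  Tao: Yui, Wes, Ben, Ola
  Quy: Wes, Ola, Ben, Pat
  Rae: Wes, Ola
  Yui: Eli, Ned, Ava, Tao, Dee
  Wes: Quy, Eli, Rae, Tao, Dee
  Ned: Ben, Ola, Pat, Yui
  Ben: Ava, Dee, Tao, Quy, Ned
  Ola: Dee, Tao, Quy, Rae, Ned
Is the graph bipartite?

Yes

Partition the vertices as {Pat, Yui, Wes, Ben, Ola} vs {Ava, Eli, Dee, Tao, Quy, Rae, Ned}. Each listed edge has one endpoint in each part, so the graph is bipartite.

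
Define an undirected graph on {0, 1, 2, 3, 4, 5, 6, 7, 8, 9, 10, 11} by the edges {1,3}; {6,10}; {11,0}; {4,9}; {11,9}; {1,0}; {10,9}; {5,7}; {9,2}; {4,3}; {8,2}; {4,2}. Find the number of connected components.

Component: {5, 7}
Component: {0, 1, 2, 3, 4, 6, 8, 9, 10, 11}

2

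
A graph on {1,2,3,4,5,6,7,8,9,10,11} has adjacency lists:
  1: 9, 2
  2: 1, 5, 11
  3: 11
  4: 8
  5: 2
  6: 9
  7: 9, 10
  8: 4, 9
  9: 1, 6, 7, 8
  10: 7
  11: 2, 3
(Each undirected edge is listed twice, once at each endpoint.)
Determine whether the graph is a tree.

The graph has 11 vertices and 10 edges.
Connected and |E| = |V| - 1, which characterizes a tree.

Yes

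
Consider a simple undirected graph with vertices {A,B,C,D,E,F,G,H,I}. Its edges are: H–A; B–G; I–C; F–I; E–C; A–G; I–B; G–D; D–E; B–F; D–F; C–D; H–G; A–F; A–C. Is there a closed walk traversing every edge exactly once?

No

Degrees: A:4, B:3, C:4, D:4, E:2, F:4, G:4, H:2, I:3
Vertices with odd degree: B, I. An Eulerian circuit requires all degrees even.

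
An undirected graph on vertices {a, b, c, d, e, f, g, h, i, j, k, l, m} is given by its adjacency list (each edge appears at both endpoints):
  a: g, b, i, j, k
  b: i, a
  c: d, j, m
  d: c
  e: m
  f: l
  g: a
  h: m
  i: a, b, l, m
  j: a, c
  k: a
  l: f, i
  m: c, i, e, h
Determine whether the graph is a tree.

|V| = 13, |E| = 14.
A tree on 13 vertices has exactly 12 edges; this graph has 14, so it contains a cycle and is not a tree.

No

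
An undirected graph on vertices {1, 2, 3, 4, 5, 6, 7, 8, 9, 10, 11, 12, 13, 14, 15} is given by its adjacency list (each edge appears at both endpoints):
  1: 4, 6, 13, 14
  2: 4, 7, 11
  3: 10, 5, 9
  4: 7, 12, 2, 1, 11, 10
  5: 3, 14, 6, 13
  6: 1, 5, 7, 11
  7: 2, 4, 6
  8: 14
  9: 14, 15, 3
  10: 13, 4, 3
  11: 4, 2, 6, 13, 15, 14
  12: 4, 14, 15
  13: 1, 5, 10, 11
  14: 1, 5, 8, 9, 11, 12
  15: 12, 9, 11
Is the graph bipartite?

No

7-2-4-7 is an odd cycle (length 3), and a bipartite graph can contain only even cycles.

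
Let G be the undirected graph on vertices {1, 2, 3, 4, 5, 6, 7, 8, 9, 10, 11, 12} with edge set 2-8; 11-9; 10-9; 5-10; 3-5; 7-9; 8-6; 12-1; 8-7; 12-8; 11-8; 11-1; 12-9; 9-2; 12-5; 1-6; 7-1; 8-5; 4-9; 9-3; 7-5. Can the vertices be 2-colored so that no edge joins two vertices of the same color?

8-5-12-8 is an odd cycle (length 3), and a bipartite graph can contain only even cycles.

No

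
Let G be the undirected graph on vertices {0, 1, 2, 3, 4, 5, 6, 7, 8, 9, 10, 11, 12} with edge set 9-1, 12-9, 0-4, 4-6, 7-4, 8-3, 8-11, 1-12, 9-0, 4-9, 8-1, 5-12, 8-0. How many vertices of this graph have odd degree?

Degrees: 0:3, 1:3, 2:0, 3:1, 4:4, 5:1, 6:1, 7:1, 8:4, 9:4, 10:0, 11:1, 12:3
Odd-degree vertices: 0, 1, 3, 5, 6, 7, 11, 12.

8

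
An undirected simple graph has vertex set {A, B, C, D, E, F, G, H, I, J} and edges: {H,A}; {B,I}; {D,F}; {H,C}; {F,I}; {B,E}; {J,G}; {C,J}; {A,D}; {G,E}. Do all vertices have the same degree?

Degrees: A:2, B:2, C:2, D:2, E:2, F:2, G:2, H:2, I:2, J:2
Every vertex has degree 2, so the graph is 2-regular.

Yes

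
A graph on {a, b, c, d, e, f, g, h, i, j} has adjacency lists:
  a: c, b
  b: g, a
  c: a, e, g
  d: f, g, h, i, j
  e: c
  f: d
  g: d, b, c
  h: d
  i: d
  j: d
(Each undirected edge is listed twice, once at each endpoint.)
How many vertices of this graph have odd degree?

8

Degrees: a:2, b:2, c:3, d:5, e:1, f:1, g:3, h:1, i:1, j:1
Odd-degree vertices: c, d, e, f, g, h, i, j.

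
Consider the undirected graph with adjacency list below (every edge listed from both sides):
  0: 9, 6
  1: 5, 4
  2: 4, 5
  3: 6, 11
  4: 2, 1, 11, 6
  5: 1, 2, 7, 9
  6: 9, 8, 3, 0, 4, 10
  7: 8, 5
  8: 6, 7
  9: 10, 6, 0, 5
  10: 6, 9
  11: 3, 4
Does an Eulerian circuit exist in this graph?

Degrees: 0:2, 1:2, 2:2, 3:2, 4:4, 5:4, 6:6, 7:2, 8:2, 9:4, 10:2, 11:2
All degrees are even and the non-isolated vertices are connected — an Eulerian circuit exists.

Yes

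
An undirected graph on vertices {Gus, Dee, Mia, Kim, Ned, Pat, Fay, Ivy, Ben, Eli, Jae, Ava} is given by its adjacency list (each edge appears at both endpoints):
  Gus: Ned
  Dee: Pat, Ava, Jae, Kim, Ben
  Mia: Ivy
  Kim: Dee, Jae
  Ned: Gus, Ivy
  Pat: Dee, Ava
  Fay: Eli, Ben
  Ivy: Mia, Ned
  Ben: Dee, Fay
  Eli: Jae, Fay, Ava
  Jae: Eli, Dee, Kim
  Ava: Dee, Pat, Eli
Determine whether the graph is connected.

No

Component: {Gus, Mia, Ned, Ivy}
Component: {Dee, Kim, Pat, Fay, Ben, Eli, Jae, Ava}
There are 2 separate components, so the graph is not connected.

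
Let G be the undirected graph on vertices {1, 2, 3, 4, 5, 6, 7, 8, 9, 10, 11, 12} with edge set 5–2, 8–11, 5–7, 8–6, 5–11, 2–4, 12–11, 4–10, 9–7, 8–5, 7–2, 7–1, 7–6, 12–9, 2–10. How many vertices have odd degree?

4

Degrees: 1:1, 2:4, 3:0, 4:2, 5:4, 6:2, 7:5, 8:3, 9:2, 10:2, 11:3, 12:2
Odd-degree vertices: 1, 7, 8, 11.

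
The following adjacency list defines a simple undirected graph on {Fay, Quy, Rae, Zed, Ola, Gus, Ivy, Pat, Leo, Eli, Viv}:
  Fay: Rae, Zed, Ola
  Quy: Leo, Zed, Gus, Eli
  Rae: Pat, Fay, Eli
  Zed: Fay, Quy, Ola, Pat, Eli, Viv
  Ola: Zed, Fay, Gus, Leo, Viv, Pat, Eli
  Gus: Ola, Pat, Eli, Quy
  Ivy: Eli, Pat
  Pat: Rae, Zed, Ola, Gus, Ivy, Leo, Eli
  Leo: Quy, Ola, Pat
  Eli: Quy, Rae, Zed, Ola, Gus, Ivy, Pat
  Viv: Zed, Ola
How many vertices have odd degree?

Degrees: Fay:3, Quy:4, Rae:3, Zed:6, Ola:7, Gus:4, Ivy:2, Pat:7, Leo:3, Eli:7, Viv:2
Odd-degree vertices: Fay, Rae, Ola, Pat, Leo, Eli.

6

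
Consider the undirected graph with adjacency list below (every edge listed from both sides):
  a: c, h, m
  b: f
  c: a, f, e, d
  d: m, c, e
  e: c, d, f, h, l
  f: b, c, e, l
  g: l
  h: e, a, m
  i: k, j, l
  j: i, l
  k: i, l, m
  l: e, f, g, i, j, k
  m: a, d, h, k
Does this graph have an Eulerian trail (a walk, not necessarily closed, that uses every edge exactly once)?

Degrees: a:3, b:1, c:4, d:3, e:5, f:4, g:1, h:3, i:3, j:2, k:3, l:6, m:4
Odd-degree vertices: a, b, d, e, g, h, i, k (8 total).
An Eulerian trail requires 0 or 2 odd-degree vertices; here there are 8.

No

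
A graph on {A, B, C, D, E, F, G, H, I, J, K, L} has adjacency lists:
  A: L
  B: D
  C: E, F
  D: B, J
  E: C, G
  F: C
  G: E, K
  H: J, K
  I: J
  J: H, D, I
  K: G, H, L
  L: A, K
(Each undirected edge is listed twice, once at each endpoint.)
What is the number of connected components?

1

Component: {A, B, C, D, E, F, G, H, I, J, K, L}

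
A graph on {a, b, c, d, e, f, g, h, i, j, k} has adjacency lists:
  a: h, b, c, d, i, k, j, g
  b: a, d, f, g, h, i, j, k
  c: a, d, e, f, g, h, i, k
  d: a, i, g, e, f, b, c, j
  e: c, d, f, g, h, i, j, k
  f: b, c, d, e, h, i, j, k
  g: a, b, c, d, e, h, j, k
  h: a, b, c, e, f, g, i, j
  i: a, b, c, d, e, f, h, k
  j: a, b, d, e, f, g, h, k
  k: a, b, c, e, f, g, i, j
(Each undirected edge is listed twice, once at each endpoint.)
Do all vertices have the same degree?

Degrees: a:8, b:8, c:8, d:8, e:8, f:8, g:8, h:8, i:8, j:8, k:8
Every vertex has degree 8, so the graph is 8-regular.

Yes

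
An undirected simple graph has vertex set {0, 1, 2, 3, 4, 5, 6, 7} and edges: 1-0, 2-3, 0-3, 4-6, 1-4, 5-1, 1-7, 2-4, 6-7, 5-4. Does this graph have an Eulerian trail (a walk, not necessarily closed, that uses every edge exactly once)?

Degrees: 0:2, 1:4, 2:2, 3:2, 4:4, 5:2, 6:2, 7:2
Odd-degree vertices: none (0 total).
With 0 odd-degree vertices and all edges in one connected piece, an Eulerian trail exists.

Yes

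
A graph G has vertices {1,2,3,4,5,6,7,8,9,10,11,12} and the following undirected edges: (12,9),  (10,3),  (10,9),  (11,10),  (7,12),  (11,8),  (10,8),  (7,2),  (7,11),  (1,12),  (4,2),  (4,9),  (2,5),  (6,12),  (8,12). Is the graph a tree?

No

|V| = 12, |E| = 15.
Connected but with 15 > 11 edges, so it has a cycle and is not a tree.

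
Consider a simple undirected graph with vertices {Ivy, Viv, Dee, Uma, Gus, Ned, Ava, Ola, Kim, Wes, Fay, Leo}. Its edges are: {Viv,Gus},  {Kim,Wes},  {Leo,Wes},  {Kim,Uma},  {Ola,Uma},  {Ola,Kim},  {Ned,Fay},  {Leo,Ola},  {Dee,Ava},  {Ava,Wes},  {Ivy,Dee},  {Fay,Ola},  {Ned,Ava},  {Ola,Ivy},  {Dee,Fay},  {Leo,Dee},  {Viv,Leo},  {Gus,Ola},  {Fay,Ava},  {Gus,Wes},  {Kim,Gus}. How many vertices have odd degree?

Degrees: Ivy:2, Viv:2, Dee:4, Uma:2, Gus:4, Ned:2, Ava:4, Ola:6, Kim:4, Wes:4, Fay:4, Leo:4
Odd-degree vertices: none.

0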